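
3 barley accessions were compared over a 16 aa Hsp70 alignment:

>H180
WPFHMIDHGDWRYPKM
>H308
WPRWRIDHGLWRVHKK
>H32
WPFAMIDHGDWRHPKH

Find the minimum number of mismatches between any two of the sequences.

Pairwise Hamming distances:
  H180 vs H308: 7
  H180 vs H32: 3
  H308 vs H32: 7
The smallest is 3, between H180 and H32.

3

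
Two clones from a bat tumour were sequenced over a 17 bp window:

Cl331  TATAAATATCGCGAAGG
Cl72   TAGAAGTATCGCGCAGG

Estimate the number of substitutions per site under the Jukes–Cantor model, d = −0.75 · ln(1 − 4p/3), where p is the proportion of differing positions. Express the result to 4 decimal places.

Differing sites — 3:T/G; 6:A/G; 14:A/C.
p = 3/17 = 0.176471.
d = −0.75 · ln(1 − (4/3)·0.176471) = −0.75 · ln(0.764705) = −0.75 · (-0.268265) = 0.2012.

0.2012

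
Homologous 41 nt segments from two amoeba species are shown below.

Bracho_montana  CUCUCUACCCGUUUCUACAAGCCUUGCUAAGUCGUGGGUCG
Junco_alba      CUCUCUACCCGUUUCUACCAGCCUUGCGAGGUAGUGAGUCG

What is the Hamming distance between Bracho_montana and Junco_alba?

5

Mismatches occur at site 19 (A↔C), site 28 (U↔G), site 30 (A↔G), site 33 (C↔A), site 37 (G↔A).
That gives 5 mismatches out of 41 aligned sites, so the Hamming distance is 5.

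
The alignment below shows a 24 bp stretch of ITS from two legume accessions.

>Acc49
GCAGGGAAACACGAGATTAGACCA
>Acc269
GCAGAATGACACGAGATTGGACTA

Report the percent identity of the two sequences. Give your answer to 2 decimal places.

75.00%

Differing sites — 5:G/A; 6:G/A; 7:A/T; 8:A/G; 19:A/G; 23:C/T.
18 of the 24 sites match, so the percent identity is 18/24 × 100 = 75.00%.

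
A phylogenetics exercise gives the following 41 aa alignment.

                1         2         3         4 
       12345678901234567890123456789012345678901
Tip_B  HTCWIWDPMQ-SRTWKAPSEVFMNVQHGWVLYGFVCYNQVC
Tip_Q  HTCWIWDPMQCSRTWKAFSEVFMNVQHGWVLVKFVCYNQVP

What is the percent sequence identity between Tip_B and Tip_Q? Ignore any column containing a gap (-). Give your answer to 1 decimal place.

Excluding the 1 gap column leaves 40 comparable sites.
Mismatches occur at site 18 (P/F), site 32 (Y/V), site 33 (G/K), site 41 (C/P).
36 of the 40 comparable sites match, so the percent identity is 36/40 × 100 = 90.0%.

90.0%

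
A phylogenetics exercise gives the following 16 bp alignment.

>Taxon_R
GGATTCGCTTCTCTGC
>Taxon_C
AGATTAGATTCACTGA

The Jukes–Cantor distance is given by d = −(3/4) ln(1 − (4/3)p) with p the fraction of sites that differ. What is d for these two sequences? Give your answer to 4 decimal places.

Mismatches occur at site 1 (G/A), site 6 (C/A), site 8 (C/A), site 12 (T/A), site 16 (C/A).
p = 5/16 = 0.312500.
d = −0.75 · ln(1 − (4/3)·0.312500) = −0.75 · ln(0.583333) = −0.75 · (-0.538997) = 0.4042.

0.4042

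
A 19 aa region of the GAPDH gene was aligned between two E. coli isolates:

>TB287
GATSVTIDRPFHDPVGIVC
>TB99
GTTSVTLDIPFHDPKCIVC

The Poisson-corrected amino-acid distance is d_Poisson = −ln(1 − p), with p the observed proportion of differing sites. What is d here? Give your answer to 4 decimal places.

Differing sites — 2:A/T; 7:I/L; 9:R/I; 15:V/K; 16:G/C.
p = 5/19 = 0.263158.
d = −ln(1 − 0.263158) = −ln(0.736842) = 0.3054.

0.3054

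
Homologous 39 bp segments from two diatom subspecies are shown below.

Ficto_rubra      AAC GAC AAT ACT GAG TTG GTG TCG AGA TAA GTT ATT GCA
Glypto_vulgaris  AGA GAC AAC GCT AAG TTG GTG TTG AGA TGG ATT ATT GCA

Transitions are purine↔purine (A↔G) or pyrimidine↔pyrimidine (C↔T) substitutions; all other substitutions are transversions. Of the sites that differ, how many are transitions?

Mismatches occur at site 2 (A↔G, transition), site 3 (C↔A, transversion), site 9 (T↔C, transition), site 10 (A↔G, transition), site 13 (G↔A, transition), site 23 (C↔T, transition), site 29 (A↔G, transition), site 30 (A↔G, transition), site 31 (G↔A, transition).
Of the 9 differences, 8 transitions and 1 transversion, so the answer is 8.

8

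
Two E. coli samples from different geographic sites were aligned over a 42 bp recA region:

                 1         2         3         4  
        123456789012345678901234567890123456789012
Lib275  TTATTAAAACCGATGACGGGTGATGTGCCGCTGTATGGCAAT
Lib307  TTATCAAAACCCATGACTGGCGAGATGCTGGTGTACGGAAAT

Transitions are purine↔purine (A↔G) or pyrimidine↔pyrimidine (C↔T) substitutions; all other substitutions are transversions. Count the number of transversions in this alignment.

Mismatches occur at site 5 (T↔C, transition), site 12 (G↔C, transversion), site 18 (G↔T, transversion), site 21 (T↔C, transition), site 24 (T↔G, transversion), site 25 (G↔A, transition), site 29 (C↔T, transition), site 31 (C↔G, transversion), site 36 (T↔C, transition), site 39 (C↔A, transversion).
Of the 10 differences, 5 transitions and 5 transversions, so the answer is 5.

5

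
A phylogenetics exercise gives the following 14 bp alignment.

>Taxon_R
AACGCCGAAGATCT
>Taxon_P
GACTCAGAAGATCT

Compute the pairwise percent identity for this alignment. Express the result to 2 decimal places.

Mismatches occur at site 1 (A→G), site 4 (G→T), site 6 (C→A).
11 of the 14 sites match, so the percent identity is 11/14 × 100 = 78.57%.

78.57%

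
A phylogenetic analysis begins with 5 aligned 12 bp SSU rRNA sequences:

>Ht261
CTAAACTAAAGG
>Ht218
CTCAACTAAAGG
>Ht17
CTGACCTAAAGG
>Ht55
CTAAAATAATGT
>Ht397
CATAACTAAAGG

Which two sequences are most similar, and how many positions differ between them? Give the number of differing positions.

Pairwise Hamming distances:
  Ht261 vs Ht218: 1
  Ht261 vs Ht17: 2
  Ht261 vs Ht55: 3
  Ht261 vs Ht397: 2
  Ht218 vs Ht17: 2
  Ht218 vs Ht55: 4
  Ht218 vs Ht397: 2
  Ht17 vs Ht55: 5
  Ht17 vs Ht397: 3
  Ht55 vs Ht397: 5
The smallest is 1, between Ht261 and Ht218.

1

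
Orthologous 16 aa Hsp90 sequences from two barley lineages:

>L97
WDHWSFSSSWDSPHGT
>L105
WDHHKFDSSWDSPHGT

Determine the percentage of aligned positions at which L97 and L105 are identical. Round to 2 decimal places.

81.25%

Differing sites — 4:W/H; 5:S/K; 7:S/D.
13 of the 16 sites match, so the percent identity is 13/16 × 100 = 81.25%.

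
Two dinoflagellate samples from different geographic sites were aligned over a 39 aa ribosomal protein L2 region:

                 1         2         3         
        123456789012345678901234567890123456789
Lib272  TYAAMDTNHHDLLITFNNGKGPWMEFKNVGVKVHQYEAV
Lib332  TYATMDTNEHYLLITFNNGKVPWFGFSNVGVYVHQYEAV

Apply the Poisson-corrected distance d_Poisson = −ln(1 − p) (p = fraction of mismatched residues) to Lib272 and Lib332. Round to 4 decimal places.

0.2296

Differing sites — 4:A/T; 9:H/E; 11:D/Y; 21:G/V; 24:M/F; 25:E/G; 27:K/S; 32:K/Y.
p = 8/39 = 0.205128.
d = −ln(1 − 0.205128) = −ln(0.794872) = 0.2296.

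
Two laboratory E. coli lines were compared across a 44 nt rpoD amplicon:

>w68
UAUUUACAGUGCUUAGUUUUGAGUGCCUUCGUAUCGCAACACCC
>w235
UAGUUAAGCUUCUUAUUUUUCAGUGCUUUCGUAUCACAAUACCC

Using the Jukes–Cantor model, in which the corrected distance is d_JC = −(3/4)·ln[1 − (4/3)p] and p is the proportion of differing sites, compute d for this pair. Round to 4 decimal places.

Mismatches occur at site 3 (U/G), site 7 (C/A), site 8 (A/G), site 9 (G/C), site 11 (G/U), site 16 (G/U), site 21 (G/C), site 27 (C/U), site 36 (G/A), site 40 (C/U).
p = 10/44 = 0.227273.
d = −0.75 · ln(1 − (4/3)·0.227273) = −0.75 · ln(0.696969) = −0.75 · (-0.361014) = 0.2708.

0.2708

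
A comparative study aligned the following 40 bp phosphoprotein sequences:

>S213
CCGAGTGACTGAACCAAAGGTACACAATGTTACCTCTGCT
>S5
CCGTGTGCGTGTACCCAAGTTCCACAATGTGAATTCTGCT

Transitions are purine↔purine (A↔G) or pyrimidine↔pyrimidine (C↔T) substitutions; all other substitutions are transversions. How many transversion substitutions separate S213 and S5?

9

The sequences differ at positions 4 (A/T, transversion), 8 (A/C, transversion), 9 (C/G, transversion), 12 (A/T, transversion), 16 (A/C, transversion), 20 (G/T, transversion), 22 (A/C, transversion), 31 (T/G, transversion), 33 (C/A, transversion), 34 (C/T, transition).
Of the 10 differences, 1 transition and 9 transversions, so the answer is 9.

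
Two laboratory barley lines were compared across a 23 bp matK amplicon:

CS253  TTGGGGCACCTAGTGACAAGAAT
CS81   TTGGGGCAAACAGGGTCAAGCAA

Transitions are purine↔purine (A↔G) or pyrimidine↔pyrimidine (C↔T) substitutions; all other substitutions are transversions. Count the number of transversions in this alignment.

Differing sites — 9:C/A (Tv); 10:C/A (Tv); 11:T/C (Ti); 14:T/G (Tv); 16:A/T (Tv); 21:A/C (Tv); 23:T/A (Tv).
Of the 7 differences, 1 transition and 6 transversions, so the answer is 6.

6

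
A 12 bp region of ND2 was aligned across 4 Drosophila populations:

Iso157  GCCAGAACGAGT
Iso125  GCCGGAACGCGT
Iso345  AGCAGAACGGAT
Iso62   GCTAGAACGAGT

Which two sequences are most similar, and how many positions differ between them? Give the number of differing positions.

Pairwise Hamming distances:
  Iso157 vs Iso125: 2
  Iso157 vs Iso345: 4
  Iso157 vs Iso62: 1
  Iso125 vs Iso345: 5
  Iso125 vs Iso62: 3
  Iso345 vs Iso62: 5
The smallest is 1, between Iso157 and Iso62.

1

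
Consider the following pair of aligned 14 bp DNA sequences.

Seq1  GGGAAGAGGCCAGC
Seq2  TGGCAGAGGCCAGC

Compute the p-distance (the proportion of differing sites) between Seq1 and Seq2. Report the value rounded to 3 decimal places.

Mismatches occur at site 1 (G→T), site 4 (A→C).
There are 2 differences over 14 sites, so p = 2/14 = 0.143.

0.143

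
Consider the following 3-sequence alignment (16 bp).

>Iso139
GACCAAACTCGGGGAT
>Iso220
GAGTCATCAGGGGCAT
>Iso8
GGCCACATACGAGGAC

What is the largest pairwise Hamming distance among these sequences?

Pairwise Hamming distances:
  Iso139 vs Iso220: 7
  Iso139 vs Iso8: 6
  Iso220 vs Iso8: 11
The largest is 11, between Iso220 and Iso8.

11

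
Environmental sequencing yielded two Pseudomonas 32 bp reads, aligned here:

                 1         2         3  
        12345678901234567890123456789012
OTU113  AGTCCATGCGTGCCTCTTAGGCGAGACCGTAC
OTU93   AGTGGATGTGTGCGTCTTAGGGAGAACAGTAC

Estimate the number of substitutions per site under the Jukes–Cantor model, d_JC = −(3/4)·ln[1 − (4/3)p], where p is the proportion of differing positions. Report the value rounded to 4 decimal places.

0.3525

Mismatches occur at site 4 (C/G), site 5 (C/G), site 9 (C/T), site 14 (C/G), site 22 (C/G), site 23 (G/A), site 24 (A/G), site 25 (G/A), site 28 (C/A).
p = 9/32 = 0.281250.
d = −0.75 · ln(1 − (4/3)·0.281250) = −0.75 · ln(0.625000) = −0.75 · (-0.470004) = 0.3525.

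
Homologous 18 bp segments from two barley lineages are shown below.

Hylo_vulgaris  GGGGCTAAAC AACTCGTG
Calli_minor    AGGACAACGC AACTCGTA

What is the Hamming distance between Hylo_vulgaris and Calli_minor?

6

The sequences differ at positions 1 (G/A), 4 (G/A), 6 (T/A), 8 (A/C), 9 (A/G), 18 (G/A).
That gives 6 mismatches out of 18 aligned sites, so the Hamming distance is 6.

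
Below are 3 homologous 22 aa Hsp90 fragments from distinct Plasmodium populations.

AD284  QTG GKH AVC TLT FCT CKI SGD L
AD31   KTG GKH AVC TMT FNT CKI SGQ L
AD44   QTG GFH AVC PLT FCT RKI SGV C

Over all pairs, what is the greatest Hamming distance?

Pairwise Hamming distances:
  AD284 vs AD31: 4
  AD284 vs AD44: 5
  AD31 vs AD44: 8
The largest is 8, between AD31 and AD44.

8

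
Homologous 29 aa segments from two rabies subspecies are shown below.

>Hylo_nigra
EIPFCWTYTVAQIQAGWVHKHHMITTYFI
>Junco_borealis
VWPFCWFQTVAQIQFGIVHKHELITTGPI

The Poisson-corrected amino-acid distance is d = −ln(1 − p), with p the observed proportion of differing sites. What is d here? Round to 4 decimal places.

0.4229

Differing sites — 1:E/V; 2:I/W; 7:T/F; 8:Y/Q; 15:A/F; 17:W/I; 22:H/E; 23:M/L; 27:Y/G; 28:F/P.
p = 10/29 = 0.344828.
d = −ln(1 − 0.344828) = −ln(0.655172) = 0.4229.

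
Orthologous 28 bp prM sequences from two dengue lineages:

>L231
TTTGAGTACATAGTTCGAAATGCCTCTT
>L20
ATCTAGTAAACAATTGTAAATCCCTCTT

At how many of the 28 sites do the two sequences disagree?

Mismatches occur at site 1 (T↔A), site 3 (T↔C), site 4 (G↔T), site 9 (C↔A), site 11 (T↔C), site 13 (G↔A), site 16 (C↔G), site 17 (G↔T), site 22 (G↔C).
That gives 9 mismatches out of 28 aligned sites, so the Hamming distance is 9.

9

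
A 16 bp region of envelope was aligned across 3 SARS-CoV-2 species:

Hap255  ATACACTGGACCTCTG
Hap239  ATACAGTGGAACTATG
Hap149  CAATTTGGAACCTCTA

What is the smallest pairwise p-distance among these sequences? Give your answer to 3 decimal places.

0.188

Pairwise Hamming distances:
  Hap255 vs Hap239: 3
  Hap255 vs Hap149: 8
  Hap239 vs Hap149: 10
The smallest is 3 mismatches, between Hap255 and Hap239; p = 3/16 = 0.188.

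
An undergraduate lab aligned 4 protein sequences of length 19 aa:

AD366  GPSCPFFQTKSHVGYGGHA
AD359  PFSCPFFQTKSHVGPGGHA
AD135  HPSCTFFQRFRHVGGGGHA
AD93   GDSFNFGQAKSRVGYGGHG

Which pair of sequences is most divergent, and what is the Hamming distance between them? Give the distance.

11

Pairwise Hamming distances:
  AD366 vs AD359: 3
  AD366 vs AD135: 6
  AD366 vs AD93: 7
  AD359 vs AD135: 7
  AD359 vs AD93: 9
  AD135 vs AD93: 11
The largest is 11, between AD135 and AD93.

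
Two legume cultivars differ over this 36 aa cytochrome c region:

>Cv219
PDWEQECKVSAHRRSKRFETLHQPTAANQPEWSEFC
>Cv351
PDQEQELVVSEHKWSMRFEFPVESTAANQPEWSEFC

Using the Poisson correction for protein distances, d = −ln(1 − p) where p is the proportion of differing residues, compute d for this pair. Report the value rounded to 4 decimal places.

0.4055

Differing sites — 3:W/Q; 7:C/L; 8:K/V; 11:A/E; 13:R/K; 14:R/W; 16:K/M; 20:T/F; 21:L/P; 22:H/V; 23:Q/E; 24:P/S.
p = 12/36 = 0.333333.
d = −ln(1 − 0.333333) = −ln(0.666667) = 0.4055.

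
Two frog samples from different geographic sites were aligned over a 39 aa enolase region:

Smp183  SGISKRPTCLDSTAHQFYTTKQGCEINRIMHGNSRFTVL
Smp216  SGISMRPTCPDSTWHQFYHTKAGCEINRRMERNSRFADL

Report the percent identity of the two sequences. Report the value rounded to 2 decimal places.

74.36%

Mismatches occur at site 5 (K→M), site 10 (L→P), site 14 (A→W), site 19 (T→H), site 22 (Q→A), site 29 (I→R), site 31 (H→E), site 32 (G→R), site 37 (T→A), site 38 (V→D).
29 of the 39 sites match, so the percent identity is 29/39 × 100 = 74.36%.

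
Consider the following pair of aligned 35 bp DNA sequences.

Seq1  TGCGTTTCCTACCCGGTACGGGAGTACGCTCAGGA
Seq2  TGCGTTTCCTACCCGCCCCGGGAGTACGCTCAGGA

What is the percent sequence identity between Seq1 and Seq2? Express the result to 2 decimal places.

91.43%

Differing sites — 16:G/C; 17:T/C; 18:A/C.
32 of the 35 sites match, so the percent identity is 32/35 × 100 = 91.43%.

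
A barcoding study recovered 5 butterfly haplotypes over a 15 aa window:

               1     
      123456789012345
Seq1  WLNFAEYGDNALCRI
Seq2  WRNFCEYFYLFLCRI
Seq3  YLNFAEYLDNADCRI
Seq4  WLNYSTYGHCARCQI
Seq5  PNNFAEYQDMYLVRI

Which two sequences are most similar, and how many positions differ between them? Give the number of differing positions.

3

Pairwise Hamming distances:
  Seq1 vs Seq2: 6
  Seq1 vs Seq3: 3
  Seq1 vs Seq4: 7
  Seq1 vs Seq5: 6
  Seq2 vs Seq3: 8
  Seq2 vs Seq4: 10
  Seq2 vs Seq5: 8
  Seq3 vs Seq4: 9
  Seq3 vs Seq5: 7
  Seq4 vs Seq5: 12
The smallest is 3, between Seq1 and Seq3.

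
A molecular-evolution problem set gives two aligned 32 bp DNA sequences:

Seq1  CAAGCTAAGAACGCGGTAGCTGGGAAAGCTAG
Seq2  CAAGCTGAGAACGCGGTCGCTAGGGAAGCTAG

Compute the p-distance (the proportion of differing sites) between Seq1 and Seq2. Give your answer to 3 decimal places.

0.125

The sequences differ at positions 7 (A/G), 18 (A/C), 22 (G/A), 25 (A/G).
There are 4 differences over 32 sites, so p = 4/32 = 0.125.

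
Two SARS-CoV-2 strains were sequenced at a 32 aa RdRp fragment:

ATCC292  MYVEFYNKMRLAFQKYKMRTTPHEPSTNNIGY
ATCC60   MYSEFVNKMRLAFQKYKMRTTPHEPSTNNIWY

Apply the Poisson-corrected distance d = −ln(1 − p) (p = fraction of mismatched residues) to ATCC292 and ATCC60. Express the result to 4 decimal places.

0.0984

Mismatches occur at site 3 (V/S), site 6 (Y/V), site 31 (G/W).
p = 3/32 = 0.093750.
d = −ln(1 − 0.093750) = −ln(0.906250) = 0.0984.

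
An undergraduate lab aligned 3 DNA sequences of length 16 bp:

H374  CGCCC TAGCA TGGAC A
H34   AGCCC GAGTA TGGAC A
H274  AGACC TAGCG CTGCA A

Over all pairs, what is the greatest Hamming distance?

Pairwise Hamming distances:
  H374 vs H34: 3
  H374 vs H274: 7
  H34 vs H274: 8
The largest is 8, between H34 and H274.

8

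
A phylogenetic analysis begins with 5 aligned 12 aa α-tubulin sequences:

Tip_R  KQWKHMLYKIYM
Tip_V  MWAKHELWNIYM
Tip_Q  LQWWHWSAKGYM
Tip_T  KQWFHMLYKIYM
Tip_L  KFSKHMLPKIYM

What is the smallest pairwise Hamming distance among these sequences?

1

Pairwise Hamming distances:
  Tip_R vs Tip_V: 6
  Tip_R vs Tip_Q: 6
  Tip_R vs Tip_T: 1
  Tip_R vs Tip_L: 3
  Tip_V vs Tip_Q: 9
  Tip_V vs Tip_T: 7
  Tip_V vs Tip_L: 6
  Tip_Q vs Tip_T: 6
  Tip_Q vs Tip_L: 8
  Tip_T vs Tip_L: 4
The smallest is 1, between Tip_R and Tip_T.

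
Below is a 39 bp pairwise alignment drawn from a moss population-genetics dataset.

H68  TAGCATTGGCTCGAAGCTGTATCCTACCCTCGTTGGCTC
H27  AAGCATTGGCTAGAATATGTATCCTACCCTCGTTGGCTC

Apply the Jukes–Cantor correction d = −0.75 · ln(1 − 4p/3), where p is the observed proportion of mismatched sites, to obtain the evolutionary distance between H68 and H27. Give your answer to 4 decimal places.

The sequences differ at positions 1 (T/A), 12 (C/A), 16 (G/T), 17 (C/A).
p = 4/39 = 0.102564.
d = −0.75 · ln(1 − (4/3)·0.102564) = −0.75 · ln(0.863248) = −0.75 · (-0.147053) = 0.1103.

0.1103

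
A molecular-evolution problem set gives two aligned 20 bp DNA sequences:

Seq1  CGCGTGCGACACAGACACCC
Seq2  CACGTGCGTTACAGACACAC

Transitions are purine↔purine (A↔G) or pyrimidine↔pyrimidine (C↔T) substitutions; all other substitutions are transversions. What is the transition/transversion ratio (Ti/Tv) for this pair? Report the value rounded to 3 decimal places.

Differing sites — 2:G/A (Ti); 9:A/T (Tv); 10:C/T (Ti); 19:C/A (Tv).
Of the 4 differences, 2 transitions and 2 transversions, so Ti/Tv = 2/2 = 1.000.

1.000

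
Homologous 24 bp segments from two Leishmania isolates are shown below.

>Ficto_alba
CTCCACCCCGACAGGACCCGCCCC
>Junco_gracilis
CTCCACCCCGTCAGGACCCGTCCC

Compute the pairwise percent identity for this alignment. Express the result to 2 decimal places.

Differing sites — 11:A/T; 21:C/T.
22 of the 24 sites match, so the percent identity is 22/24 × 100 = 91.67%.

91.67%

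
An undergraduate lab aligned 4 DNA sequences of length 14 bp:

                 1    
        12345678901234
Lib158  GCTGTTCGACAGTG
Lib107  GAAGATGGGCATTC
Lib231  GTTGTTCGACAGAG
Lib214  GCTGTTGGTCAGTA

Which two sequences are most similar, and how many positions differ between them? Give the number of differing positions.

Pairwise Hamming distances:
  Lib158 vs Lib107: 7
  Lib158 vs Lib231: 2
  Lib158 vs Lib214: 3
  Lib107 vs Lib231: 8
  Lib107 vs Lib214: 6
  Lib231 vs Lib214: 5
The smallest is 2, between Lib158 and Lib231.

2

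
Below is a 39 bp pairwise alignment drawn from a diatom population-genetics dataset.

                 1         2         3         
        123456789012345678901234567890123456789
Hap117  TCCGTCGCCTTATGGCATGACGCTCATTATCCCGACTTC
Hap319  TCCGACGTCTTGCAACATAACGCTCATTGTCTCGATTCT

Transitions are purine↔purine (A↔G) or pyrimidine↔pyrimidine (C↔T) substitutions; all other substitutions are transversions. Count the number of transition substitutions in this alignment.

11

The sequences differ at positions 5 (T/A, transversion), 8 (C/T, transition), 12 (A/G, transition), 13 (T/C, transition), 14 (G/A, transition), 15 (G/A, transition), 19 (G/A, transition), 29 (A/G, transition), 32 (C/T, transition), 36 (C/T, transition), 38 (T/C, transition), 39 (C/T, transition).
Of the 12 differences, 11 transitions and 1 transversion, so the answer is 11.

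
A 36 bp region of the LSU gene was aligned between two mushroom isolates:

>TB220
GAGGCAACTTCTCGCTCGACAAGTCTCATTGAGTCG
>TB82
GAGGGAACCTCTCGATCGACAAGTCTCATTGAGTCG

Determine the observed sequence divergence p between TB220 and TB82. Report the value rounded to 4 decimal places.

Differing sites — 5:C/G; 9:T/C; 15:C/A.
There are 3 differences over 36 sites, so p = 3/36 = 0.0833.

0.0833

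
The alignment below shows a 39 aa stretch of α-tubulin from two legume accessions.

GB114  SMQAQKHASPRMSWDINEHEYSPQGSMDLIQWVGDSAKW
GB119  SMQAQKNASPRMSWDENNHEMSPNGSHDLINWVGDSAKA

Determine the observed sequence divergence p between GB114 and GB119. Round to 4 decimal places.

The sequences differ at positions 7 (H/N), 16 (I/E), 18 (E/N), 21 (Y/M), 24 (Q/N), 27 (M/H), 31 (Q/N), 39 (W/A).
There are 8 differences over 39 sites, so p = 8/39 = 0.2051.

0.2051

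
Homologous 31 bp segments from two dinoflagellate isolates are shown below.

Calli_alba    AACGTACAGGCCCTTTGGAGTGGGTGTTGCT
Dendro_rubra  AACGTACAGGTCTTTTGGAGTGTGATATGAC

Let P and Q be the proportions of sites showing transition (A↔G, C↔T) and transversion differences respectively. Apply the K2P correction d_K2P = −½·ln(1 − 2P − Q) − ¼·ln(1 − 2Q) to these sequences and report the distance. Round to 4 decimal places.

0.3165

Differing sites — 11:C/T (Ti); 13:C/T (Ti); 23:G/T (Tv); 25:T/A (Tv); 26:G/T (Tv); 27:T/A (Tv); 30:C/A (Tv); 31:T/C (Ti).
Of the 8 differences, 3 transitions and 5 transversions over 31 sites: P = 3/31 = 0.096774, Q = 5/31 = 0.161290.
d = −0.5·ln(0.645162) − 0.25·ln(0.677420) = −0.5·(-0.438254) − 0.25·(-0.389464) = 0.3165.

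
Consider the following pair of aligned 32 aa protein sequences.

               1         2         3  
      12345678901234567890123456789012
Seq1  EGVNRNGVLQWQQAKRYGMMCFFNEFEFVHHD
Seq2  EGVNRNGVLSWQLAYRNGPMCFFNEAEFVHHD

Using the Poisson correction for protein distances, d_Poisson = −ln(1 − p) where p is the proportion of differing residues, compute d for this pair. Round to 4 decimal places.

Differing sites — 10:Q/S; 13:Q/L; 15:K/Y; 17:Y/N; 19:M/P; 26:F/A.
p = 6/32 = 0.187500.
d = −ln(1 − 0.187500) = −ln(0.812500) = 0.2076.

0.2076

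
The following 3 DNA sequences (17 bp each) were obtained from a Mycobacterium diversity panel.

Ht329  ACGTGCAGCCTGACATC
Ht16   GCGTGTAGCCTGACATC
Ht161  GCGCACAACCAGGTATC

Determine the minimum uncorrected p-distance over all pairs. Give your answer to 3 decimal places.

0.118

Pairwise Hamming distances:
  Ht329 vs Ht16: 2
  Ht329 vs Ht161: 7
  Ht16 vs Ht161: 7
The smallest is 2 mismatches, between Ht329 and Ht16; p = 2/17 = 0.118.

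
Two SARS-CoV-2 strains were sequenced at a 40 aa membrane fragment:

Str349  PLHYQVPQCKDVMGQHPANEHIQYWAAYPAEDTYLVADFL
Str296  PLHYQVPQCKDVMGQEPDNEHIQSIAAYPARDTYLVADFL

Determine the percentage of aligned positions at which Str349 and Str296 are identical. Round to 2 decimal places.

87.50%

The sequences differ at positions 16 (H/E), 18 (A/D), 24 (Y/S), 25 (W/I), 31 (E/R).
35 of the 40 sites match, so the percent identity is 35/40 × 100 = 87.50%.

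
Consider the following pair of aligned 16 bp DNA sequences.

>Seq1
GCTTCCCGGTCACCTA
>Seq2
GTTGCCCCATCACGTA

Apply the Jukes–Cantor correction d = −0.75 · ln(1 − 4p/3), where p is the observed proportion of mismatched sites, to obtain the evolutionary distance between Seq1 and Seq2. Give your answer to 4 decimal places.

0.4042

Differing sites — 2:C/T; 4:T/G; 8:G/C; 9:G/A; 14:C/G.
p = 5/16 = 0.312500.
d = −0.75 · ln(1 − (4/3)·0.312500) = −0.75 · ln(0.583333) = −0.75 · (-0.538997) = 0.4042.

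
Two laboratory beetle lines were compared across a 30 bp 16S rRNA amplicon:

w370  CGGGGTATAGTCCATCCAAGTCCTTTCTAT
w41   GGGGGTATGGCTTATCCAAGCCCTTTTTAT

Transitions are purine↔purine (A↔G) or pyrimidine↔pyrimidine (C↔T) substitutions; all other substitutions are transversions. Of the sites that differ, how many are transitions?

The sequences differ at positions 1 (C/G, transversion), 9 (A/G, transition), 11 (T/C, transition), 12 (C/T, transition), 13 (C/T, transition), 21 (T/C, transition), 27 (C/T, transition).
Of the 7 differences, 6 transitions and 1 transversion, so the answer is 6.

6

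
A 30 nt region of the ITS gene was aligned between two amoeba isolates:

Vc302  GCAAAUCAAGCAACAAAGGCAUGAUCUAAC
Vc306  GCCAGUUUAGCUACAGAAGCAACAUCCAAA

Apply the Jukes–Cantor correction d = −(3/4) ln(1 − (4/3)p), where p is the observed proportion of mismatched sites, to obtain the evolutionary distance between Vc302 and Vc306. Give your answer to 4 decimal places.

Mismatches occur at site 3 (A/C), site 5 (A/G), site 7 (C/U), site 8 (A/U), site 12 (A/U), site 16 (A/G), site 18 (G/A), site 22 (U/A), site 23 (G/C), site 27 (U/C), site 30 (C/A).
p = 11/30 = 0.366667.
d = −0.75 · ln(1 − (4/3)·0.366667) = −0.75 · ln(0.511111) = −0.75 · (-0.671168) = 0.5034.

0.5034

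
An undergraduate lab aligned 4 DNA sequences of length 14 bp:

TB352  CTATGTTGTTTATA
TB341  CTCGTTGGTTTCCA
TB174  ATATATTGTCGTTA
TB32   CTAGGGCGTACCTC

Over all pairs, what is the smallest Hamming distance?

Pairwise Hamming distances:
  TB352 vs TB341: 6
  TB352 vs TB174: 5
  TB352 vs TB32: 7
  TB341 vs TB174: 9
  TB341 vs TB32: 8
  TB174 vs TB32: 9
The smallest is 5, between TB352 and TB174.

5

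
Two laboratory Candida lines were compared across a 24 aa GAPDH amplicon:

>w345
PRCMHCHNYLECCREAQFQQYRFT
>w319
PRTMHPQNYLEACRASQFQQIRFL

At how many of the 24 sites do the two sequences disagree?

8

Differing sites — 3:C/T; 6:C/P; 7:H/Q; 12:C/A; 15:E/A; 16:A/S; 21:Y/I; 24:T/L.
That gives 8 mismatches out of 24 aligned sites, so the Hamming distance is 8.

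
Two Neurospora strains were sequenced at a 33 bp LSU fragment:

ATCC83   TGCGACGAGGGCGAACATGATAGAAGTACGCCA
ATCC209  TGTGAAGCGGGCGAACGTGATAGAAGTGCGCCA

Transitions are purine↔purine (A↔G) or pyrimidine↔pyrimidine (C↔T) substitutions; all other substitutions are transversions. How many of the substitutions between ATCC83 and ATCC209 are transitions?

The sequences differ at positions 3 (C/T, transition), 6 (C/A, transversion), 8 (A/C, transversion), 17 (A/G, transition), 28 (A/G, transition).
Of the 5 differences, 3 transitions and 2 transversions, so the answer is 3.

3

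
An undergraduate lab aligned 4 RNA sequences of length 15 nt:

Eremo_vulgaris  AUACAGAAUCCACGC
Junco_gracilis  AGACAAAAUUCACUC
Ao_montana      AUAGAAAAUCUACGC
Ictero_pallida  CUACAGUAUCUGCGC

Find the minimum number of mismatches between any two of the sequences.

Pairwise Hamming distances:
  Eremo_vulgaris vs Junco_gracilis: 4
  Eremo_vulgaris vs Ao_montana: 3
  Eremo_vulgaris vs Ictero_pallida: 4
  Junco_gracilis vs Ao_montana: 5
  Junco_gracilis vs Ictero_pallida: 8
  Ao_montana vs Ictero_pallida: 5
The smallest is 3, between Eremo_vulgaris and Ao_montana.

3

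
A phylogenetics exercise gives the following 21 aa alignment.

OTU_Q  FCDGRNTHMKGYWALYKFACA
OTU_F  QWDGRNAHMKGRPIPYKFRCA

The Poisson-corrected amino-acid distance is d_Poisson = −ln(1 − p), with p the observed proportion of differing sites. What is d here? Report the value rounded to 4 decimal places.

0.4796

Mismatches occur at site 1 (F/Q), site 2 (C/W), site 7 (T/A), site 12 (Y/R), site 13 (W/P), site 14 (A/I), site 15 (L/P), site 19 (A/R).
p = 8/21 = 0.380952.
d = −ln(1 − 0.380952) = −ln(0.619048) = 0.4796.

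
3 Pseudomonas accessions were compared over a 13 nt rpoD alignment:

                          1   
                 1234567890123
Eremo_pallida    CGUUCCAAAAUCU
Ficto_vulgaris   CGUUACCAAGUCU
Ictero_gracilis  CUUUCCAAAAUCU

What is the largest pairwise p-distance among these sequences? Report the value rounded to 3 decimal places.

Pairwise Hamming distances:
  Eremo_pallida vs Ficto_vulgaris: 3
  Eremo_pallida vs Ictero_gracilis: 1
  Ficto_vulgaris vs Ictero_gracilis: 4
The largest is 4 mismatches, between Ficto_vulgaris and Ictero_gracilis; p = 4/13 = 0.308.

0.308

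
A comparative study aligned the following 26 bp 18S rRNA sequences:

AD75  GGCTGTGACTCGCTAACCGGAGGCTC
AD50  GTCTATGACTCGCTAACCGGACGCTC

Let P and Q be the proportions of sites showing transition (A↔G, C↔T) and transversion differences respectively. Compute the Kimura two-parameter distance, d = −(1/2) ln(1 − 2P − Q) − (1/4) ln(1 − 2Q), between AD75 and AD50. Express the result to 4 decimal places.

0.1253

Differing sites — 2:G/T (Tv); 5:G/A (Ti); 22:G/C (Tv).
Of the 3 differences, 1 transition and 2 transversions over 26 sites: P = 1/26 = 0.038462, Q = 2/26 = 0.076923.
d = −0.5·ln(0.846153) − 0.25·ln(0.846154) = −0.5·(-0.167055) − 0.25·(-0.167054) = 0.1253.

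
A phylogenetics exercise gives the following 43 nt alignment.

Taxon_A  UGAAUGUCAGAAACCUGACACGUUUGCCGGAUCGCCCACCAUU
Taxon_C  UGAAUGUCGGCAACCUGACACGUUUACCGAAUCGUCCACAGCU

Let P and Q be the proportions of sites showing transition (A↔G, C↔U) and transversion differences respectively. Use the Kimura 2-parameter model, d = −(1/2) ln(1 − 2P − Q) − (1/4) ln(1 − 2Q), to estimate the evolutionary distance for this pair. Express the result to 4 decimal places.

0.2214

Differing sites — 9:A/G (Ti); 11:A/C (Tv); 26:G/A (Ti); 30:G/A (Ti); 35:C/U (Ti); 40:C/A (Tv); 41:A/G (Ti); 42:U/C (Ti).
Of the 8 differences, 6 transitions and 2 transversions over 43 sites: P = 6/43 = 0.139535, Q = 2/43 = 0.046512.
d = −0.5·ln(0.674418) − 0.25·ln(0.906976) = −0.5·(-0.393905) − 0.25·(-0.097639) = 0.2214.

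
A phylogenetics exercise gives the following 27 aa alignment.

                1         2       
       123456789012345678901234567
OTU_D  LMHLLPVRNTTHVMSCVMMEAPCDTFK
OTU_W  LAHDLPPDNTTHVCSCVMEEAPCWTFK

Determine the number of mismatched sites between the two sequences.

7

Mismatches occur at site 2 (M/A), site 4 (L/D), site 7 (V/P), site 8 (R/D), site 14 (M/C), site 19 (M/E), site 24 (D/W).
That gives 7 mismatches out of 27 aligned sites, so the Hamming distance is 7.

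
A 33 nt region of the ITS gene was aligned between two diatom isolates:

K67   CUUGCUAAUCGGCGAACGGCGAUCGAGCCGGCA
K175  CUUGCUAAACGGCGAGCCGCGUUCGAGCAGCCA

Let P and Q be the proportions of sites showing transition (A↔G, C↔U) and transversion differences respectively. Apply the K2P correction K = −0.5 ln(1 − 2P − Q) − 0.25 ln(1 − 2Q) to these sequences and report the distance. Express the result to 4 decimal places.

0.2095

Mismatches occur at site 9 (U↔A, transversion), site 16 (A↔G, transition), site 18 (G↔C, transversion), site 22 (A↔U, transversion), site 29 (C↔A, transversion), site 31 (G↔C, transversion).
Of the 6 differences, 1 transition and 5 transversions over 33 sites: P = 1/33 = 0.030303, Q = 5/33 = 0.151515.
d = −0.5·ln(0.787879) − 0.25·ln(0.696970) = −0.5·(-0.238411) − 0.25·(-0.361013) = 0.2095.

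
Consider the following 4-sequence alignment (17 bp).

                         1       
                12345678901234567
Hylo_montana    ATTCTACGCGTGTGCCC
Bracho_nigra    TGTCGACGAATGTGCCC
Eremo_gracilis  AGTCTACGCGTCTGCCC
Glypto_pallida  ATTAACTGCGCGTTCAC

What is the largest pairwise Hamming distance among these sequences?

11

Pairwise Hamming distances:
  Hylo_montana vs Bracho_nigra: 5
  Hylo_montana vs Eremo_gracilis: 2
  Hylo_montana vs Glypto_pallida: 7
  Bracho_nigra vs Eremo_gracilis: 5
  Bracho_nigra vs Glypto_pallida: 11
  Eremo_gracilis vs Glypto_pallida: 9
The largest is 11, between Bracho_nigra and Glypto_pallida.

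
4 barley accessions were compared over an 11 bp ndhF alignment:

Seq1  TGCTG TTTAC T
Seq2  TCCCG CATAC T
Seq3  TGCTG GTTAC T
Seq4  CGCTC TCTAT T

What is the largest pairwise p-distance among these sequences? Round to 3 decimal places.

0.636

Pairwise Hamming distances:
  Seq1 vs Seq2: 4
  Seq1 vs Seq3: 1
  Seq1 vs Seq4: 4
  Seq2 vs Seq3: 4
  Seq2 vs Seq4: 7
  Seq3 vs Seq4: 5
The largest is 7 mismatches, between Seq2 and Seq4; p = 7/11 = 0.636.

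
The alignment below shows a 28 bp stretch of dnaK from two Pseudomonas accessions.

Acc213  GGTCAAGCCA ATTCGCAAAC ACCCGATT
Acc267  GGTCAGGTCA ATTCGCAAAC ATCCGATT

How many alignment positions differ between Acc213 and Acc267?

The sequences differ at positions 6 (A/G), 8 (C/T), 22 (C/T).
That gives 3 mismatches out of 28 aligned sites, so the Hamming distance is 3.

3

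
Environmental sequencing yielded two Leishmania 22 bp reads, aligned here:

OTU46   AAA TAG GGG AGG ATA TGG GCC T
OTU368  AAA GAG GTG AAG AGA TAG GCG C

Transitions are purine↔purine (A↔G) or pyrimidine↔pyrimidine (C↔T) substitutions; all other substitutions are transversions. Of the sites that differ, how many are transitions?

The sequences differ at positions 4 (T/G, transversion), 8 (G/T, transversion), 11 (G/A, transition), 14 (T/G, transversion), 17 (G/A, transition), 21 (C/G, transversion), 22 (T/C, transition).
Of the 7 differences, 3 transitions and 4 transversions, so the answer is 3.

3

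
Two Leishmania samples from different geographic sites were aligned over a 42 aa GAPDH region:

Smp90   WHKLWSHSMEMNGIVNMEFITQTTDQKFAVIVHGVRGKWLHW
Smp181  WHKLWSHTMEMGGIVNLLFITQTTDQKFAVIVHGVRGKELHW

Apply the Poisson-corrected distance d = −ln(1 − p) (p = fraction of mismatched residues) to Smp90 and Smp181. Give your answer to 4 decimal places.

0.1268

Mismatches occur at site 8 (S↔T), site 12 (N↔G), site 17 (M↔L), site 18 (E↔L), site 39 (W↔E).
p = 5/42 = 0.119048.
d = −ln(1 − 0.119048) = −ln(0.880952) = 0.1268.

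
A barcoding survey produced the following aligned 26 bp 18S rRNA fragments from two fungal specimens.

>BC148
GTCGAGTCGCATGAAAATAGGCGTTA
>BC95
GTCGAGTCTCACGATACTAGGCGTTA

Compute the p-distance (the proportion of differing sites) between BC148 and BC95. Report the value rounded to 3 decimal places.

0.154

The sequences differ at positions 9 (G/T), 12 (T/C), 15 (A/T), 17 (A/C).
There are 4 differences over 26 sites, so p = 4/26 = 0.154.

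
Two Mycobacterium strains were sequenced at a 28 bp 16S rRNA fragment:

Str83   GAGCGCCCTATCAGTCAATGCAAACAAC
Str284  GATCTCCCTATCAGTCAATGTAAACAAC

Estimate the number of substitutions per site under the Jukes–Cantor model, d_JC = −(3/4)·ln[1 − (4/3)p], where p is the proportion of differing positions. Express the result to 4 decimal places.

Mismatches occur at site 3 (G/T), site 5 (G/T), site 21 (C/T).
p = 3/28 = 0.107143.
d = −0.75 · ln(1 − (4/3)·0.107143) = −0.75 · ln(0.857143) = −0.75 · (-0.154151) = 0.1156.

0.1156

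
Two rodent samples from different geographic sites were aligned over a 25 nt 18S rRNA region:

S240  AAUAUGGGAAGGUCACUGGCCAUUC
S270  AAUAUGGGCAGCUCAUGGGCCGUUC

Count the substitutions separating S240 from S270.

Differing sites — 9:A/C; 12:G/C; 16:C/U; 17:U/G; 22:A/G.
That gives 5 mismatches out of 25 aligned sites, so the Hamming distance is 5.

5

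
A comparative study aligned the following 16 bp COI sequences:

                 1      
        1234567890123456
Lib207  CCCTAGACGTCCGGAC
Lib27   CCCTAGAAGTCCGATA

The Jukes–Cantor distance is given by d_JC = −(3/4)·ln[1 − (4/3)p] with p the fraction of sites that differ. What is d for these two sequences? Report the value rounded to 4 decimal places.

Differing sites — 8:C/A; 14:G/A; 15:A/T; 16:C/A.
p = 4/16 = 0.250000.
d = −0.75 · ln(1 − (4/3)·0.250000) = −0.75 · ln(0.666667) = −0.75 · (-0.405465) = 0.3041.

0.3041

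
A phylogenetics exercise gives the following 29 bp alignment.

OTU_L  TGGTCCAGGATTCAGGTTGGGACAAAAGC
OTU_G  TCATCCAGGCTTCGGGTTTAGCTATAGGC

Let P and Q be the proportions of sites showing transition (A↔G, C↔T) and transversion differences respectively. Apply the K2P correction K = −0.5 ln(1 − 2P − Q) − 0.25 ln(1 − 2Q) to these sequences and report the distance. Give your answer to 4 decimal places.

The sequences differ at positions 2 (G/C, transversion), 3 (G/A, transition), 10 (A/C, transversion), 14 (A/G, transition), 19 (G/T, transversion), 20 (G/A, transition), 22 (A/C, transversion), 23 (C/T, transition), 25 (A/T, transversion), 27 (A/G, transition).
Of the 10 differences, 5 transitions and 5 transversions over 29 sites: P = 5/29 = 0.172414, Q = 5/29 = 0.172414.
d = −0.5·ln(0.482758) − 0.25·ln(0.655172) = −0.5·(-0.728240) − 0.25·(-0.422857) = 0.4698.

0.4698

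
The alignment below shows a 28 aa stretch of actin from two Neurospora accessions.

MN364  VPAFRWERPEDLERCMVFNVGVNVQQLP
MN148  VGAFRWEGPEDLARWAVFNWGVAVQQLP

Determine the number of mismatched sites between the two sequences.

7

The sequences differ at positions 2 (P/G), 8 (R/G), 13 (E/A), 15 (C/W), 16 (M/A), 20 (V/W), 23 (N/A).
That gives 7 mismatches out of 28 aligned sites, so the Hamming distance is 7.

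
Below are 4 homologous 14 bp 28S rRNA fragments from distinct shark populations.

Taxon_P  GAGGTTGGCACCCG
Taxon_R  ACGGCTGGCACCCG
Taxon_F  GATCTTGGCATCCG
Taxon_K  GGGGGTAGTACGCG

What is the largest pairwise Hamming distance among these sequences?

Pairwise Hamming distances:
  Taxon_P vs Taxon_R: 3
  Taxon_P vs Taxon_F: 3
  Taxon_P vs Taxon_K: 5
  Taxon_R vs Taxon_F: 6
  Taxon_R vs Taxon_K: 6
  Taxon_F vs Taxon_K: 8
The largest is 8, between Taxon_F and Taxon_K.

8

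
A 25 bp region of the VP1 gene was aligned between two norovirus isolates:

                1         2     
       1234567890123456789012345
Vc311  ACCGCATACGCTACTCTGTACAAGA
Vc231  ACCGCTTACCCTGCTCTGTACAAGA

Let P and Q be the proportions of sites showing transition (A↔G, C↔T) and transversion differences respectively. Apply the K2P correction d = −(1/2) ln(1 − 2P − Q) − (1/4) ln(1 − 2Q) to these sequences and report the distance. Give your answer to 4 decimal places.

Mismatches occur at site 6 (A→T, transversion), site 10 (G→C, transversion), site 13 (A→G, transition).
Of the 3 differences, 1 transition and 2 transversions over 25 sites: P = 1/25 = 0.040000, Q = 2/25 = 0.080000.
d = −0.5·ln(0.840000) − 0.25·ln(0.840000) = −0.5·(-0.174353) − 0.25·(-0.174353) = 0.1308.

0.1308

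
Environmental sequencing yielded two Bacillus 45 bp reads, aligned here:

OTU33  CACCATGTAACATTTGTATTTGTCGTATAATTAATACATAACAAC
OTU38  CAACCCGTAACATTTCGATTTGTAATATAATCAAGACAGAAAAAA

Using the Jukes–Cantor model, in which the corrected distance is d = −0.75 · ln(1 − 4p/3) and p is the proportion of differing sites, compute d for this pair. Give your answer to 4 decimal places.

0.3295

Mismatches occur at site 3 (C↔A), site 5 (A↔C), site 6 (T↔C), site 16 (G↔C), site 17 (T↔G), site 24 (C↔A), site 25 (G↔A), site 32 (T↔C), site 35 (T↔G), site 39 (T↔G), site 42 (C↔A), site 45 (C↔A).
p = 12/45 = 0.266667.
d = −0.75 · ln(1 − (4/3)·0.266667) = −0.75 · ln(0.644444) = −0.75 · (-0.439367) = 0.3295.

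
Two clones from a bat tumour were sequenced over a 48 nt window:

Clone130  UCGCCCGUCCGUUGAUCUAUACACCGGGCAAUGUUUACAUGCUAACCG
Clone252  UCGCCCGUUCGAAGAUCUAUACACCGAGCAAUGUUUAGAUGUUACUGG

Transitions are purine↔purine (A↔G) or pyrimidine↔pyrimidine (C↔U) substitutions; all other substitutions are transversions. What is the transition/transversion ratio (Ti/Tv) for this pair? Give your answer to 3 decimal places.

Mismatches occur at site 9 (C↔U, transition), site 12 (U↔A, transversion), site 13 (U↔A, transversion), site 27 (G↔A, transition), site 38 (C↔G, transversion), site 42 (C↔U, transition), site 45 (A↔C, transversion), site 46 (C↔U, transition), site 47 (C↔G, transversion).
Of the 9 differences, 4 transitions and 5 transversions, so Ti/Tv = 4/5 = 0.800.

0.800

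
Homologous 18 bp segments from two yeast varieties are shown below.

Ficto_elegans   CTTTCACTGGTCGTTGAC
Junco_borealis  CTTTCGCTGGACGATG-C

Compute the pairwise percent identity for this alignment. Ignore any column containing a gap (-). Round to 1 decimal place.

Excluding the 1 gap column leaves 17 comparable sites.
Mismatches occur at site 6 (A→G), site 11 (T→A), site 14 (T→A).
14 of the 17 comparable sites match, so the percent identity is 14/17 × 100 = 82.4%.

82.4%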